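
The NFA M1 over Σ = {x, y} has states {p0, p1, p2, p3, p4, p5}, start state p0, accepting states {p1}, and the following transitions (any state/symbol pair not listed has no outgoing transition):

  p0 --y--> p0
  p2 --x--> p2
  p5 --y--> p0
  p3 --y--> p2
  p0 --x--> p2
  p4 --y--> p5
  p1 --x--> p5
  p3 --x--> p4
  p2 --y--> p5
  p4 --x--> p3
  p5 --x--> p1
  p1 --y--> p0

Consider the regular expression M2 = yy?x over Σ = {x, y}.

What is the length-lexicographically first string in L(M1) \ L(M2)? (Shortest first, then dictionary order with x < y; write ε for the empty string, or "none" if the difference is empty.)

The string xyx is accepted by M1 but not by M2.
No shorter string lies in the difference, and xyx is the lexicographically first length-3 string in L(M1) \ L(M2).

xyx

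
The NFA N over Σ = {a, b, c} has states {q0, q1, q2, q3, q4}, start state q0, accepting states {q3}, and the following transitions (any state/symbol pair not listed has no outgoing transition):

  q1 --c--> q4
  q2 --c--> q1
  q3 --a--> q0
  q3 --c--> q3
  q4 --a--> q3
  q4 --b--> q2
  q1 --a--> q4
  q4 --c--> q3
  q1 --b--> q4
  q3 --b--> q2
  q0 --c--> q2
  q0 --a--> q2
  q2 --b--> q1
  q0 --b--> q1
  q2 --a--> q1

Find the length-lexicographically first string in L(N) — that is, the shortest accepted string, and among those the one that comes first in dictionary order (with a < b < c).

A breadth-first search from q0 reaches an accepting state first via the path q0 → q1 → q4 → q3 on input baa.
No string of length < 3 is accepted (BFS exhausts all shorter strings without reaching an accepting state), and baa is the lexicographically least accepting string of length 3.

baa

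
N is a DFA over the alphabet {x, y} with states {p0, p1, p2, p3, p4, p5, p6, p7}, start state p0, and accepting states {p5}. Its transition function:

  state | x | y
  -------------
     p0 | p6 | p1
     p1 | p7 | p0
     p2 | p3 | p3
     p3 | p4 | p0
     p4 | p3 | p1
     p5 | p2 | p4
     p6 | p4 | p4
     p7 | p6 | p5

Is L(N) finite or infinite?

infinite

State p0 is reachable from the start and can reach an accepting state, and it lies on the cycle p0 → p1 → p0.
Traversing that cycle any number of times yields accepted strings of unbounded length, so the language is infinite.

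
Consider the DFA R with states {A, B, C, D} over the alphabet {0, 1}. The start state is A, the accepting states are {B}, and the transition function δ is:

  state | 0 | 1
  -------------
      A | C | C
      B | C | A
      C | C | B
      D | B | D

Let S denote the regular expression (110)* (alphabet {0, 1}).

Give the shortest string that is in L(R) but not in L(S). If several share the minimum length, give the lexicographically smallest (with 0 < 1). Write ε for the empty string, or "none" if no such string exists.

The string 01 is accepted by R but not by S.
No shorter string lies in the difference, and 01 is the lexicographically first length-2 string in L(R) \ L(S).

01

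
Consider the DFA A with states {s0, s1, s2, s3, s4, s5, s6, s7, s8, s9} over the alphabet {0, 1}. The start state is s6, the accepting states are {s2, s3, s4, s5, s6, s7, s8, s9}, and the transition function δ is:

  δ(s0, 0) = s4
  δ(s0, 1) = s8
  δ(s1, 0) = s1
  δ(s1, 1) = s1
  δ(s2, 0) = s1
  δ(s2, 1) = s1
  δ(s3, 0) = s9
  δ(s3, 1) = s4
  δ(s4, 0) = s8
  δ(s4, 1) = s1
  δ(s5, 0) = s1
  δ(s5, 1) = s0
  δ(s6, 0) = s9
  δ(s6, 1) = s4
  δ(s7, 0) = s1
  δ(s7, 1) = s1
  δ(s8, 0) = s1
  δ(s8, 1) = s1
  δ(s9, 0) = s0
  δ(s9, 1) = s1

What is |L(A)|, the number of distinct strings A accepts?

The useful subgraph on states {s0, s4, s6, s8, s9} is acyclic, so L(A) is finite; the longest accepting path visits 5 useful states, giving maximum string length 4.
Counting accepting paths from s6 by length: 1 of length 0, 2 of length 1, 1 of length 2, 2 of length 3, 1 of length 4. Total 7.

7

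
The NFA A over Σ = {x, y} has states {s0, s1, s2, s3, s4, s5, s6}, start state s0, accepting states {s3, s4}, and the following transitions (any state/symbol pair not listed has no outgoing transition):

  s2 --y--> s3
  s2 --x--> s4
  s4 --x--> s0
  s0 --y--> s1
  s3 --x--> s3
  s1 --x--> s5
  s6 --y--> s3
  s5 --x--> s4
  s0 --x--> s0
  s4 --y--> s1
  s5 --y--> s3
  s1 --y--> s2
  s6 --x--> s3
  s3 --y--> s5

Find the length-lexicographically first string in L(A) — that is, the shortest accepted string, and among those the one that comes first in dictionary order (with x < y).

A breadth-first search from s0 reaches an accepting state first via the path s0 → s1 → s5 → s4 on input yxx.
No string of length < 3 is accepted (BFS exhausts all shorter strings without reaching an accepting state), and yxx is the lexicographically least accepting string of length 3.

yxx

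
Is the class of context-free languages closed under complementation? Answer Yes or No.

CFLs are closed under union, so if they were also closed under complement they would be closed under intersection by De Morgan (L₁ ∩ L₂ is the complement of the union of the complements). But {aⁿbⁿcᵐ} ∩ {aᵐbⁿcⁿ} = {aⁿbⁿcⁿ} is not context-free although both operands are.

No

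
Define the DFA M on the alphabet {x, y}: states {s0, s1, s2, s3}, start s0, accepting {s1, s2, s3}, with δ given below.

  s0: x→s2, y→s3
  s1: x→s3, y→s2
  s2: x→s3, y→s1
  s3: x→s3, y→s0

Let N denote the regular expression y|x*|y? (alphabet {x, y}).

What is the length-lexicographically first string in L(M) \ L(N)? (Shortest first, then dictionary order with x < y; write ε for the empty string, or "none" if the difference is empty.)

xy

The string xy is accepted by M but not by N.
No shorter string lies in the difference, and xy is the lexicographically first length-2 string in L(M) \ L(N).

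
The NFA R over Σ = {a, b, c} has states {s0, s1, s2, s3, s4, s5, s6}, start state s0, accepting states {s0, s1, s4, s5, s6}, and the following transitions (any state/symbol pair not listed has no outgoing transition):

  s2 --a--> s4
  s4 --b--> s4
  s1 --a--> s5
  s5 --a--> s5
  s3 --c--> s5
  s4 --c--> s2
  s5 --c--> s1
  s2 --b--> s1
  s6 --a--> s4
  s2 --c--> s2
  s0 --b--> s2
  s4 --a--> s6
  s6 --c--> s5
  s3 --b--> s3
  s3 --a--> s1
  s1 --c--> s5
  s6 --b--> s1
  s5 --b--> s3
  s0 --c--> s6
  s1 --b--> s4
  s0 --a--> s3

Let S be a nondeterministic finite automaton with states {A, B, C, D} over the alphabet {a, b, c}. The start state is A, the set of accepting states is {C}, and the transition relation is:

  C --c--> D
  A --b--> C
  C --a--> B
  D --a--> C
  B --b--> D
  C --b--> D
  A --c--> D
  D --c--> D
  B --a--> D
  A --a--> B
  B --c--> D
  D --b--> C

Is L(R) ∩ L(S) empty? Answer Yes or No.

The string ca is accepted by both R and S.
Hence L(R) ∩ L(S) ≠ ∅.

No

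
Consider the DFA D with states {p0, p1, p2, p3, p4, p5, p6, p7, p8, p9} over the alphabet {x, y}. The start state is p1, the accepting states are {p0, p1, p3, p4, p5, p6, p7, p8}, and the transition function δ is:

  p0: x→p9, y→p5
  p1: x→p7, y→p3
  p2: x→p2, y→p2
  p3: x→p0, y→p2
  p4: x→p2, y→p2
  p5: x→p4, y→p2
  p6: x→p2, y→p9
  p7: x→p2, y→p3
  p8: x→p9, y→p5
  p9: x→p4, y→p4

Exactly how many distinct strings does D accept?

The useful subgraph on states {p0, p1, p3, p4, p5, p7, p9} is acyclic, so L(D) is finite; the longest accepting path visits 6 useful states, giving maximum string length 5.
Counting accepting paths from p1 by length: 1 of length 0, 2 of length 1, 2 of length 2, 2 of length 3, 4 of length 4, 3 of length 5. Total 14.

14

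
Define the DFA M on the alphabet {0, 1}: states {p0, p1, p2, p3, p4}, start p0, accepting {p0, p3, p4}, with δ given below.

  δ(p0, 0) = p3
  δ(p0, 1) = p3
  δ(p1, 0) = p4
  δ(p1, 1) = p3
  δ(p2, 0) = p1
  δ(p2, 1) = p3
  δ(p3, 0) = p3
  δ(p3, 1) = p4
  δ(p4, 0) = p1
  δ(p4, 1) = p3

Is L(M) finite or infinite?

infinite

State p3 is reachable from the start and can reach an accepting state, and it lies on the cycle p3 → p3.
Traversing that cycle any number of times yields accepted strings of unbounded length, so the language is infinite.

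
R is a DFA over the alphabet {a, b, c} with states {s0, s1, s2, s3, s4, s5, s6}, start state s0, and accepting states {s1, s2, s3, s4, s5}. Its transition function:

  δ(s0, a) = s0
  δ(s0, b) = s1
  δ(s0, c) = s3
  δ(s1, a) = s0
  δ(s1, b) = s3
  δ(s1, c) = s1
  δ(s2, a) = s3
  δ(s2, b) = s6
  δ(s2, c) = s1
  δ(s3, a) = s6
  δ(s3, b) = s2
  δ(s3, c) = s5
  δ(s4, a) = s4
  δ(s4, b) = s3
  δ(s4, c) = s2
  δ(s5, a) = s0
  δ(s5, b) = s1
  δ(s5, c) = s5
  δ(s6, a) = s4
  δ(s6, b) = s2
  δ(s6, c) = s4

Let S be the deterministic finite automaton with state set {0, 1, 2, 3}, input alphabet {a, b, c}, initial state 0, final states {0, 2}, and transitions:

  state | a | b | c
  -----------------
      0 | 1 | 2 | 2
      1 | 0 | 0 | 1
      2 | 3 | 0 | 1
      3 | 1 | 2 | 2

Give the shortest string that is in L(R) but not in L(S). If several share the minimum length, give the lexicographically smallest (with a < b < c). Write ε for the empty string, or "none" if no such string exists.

The string ac is accepted by R but not by S.
No shorter string lies in the difference, and ac is the lexicographically first length-2 string in L(R) \ L(S).

ac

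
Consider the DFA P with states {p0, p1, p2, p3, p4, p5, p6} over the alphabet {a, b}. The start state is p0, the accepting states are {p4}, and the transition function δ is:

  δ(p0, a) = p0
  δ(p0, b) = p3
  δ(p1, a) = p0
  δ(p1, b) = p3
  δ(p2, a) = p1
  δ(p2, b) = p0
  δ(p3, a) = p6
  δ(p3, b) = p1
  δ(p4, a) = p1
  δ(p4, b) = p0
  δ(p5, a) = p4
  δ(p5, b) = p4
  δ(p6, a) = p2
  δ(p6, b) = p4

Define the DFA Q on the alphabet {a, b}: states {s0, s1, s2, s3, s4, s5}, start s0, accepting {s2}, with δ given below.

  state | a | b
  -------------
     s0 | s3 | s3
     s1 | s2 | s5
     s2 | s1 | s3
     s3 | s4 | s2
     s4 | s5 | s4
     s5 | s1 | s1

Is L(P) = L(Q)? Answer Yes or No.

No

The string bab is accepted by P but rejected by Q.
So L(P) ≠ L(Q).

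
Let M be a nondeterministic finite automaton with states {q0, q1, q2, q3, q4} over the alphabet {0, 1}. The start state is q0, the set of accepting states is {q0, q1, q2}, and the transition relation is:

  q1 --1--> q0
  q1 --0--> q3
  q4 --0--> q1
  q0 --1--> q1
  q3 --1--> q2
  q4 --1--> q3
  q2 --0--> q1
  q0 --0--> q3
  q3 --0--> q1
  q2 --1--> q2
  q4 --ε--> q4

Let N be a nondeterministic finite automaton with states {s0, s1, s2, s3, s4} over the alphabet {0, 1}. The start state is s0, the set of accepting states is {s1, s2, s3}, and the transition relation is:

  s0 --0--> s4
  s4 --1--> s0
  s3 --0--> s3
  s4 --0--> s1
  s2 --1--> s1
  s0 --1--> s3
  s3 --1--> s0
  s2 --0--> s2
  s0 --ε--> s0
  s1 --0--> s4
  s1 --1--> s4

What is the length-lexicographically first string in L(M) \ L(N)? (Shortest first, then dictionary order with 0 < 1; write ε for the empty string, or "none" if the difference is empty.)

The empty string ε is accepted by M but not by N.
Since ε is the unique shortest string, it is the required witness.

ε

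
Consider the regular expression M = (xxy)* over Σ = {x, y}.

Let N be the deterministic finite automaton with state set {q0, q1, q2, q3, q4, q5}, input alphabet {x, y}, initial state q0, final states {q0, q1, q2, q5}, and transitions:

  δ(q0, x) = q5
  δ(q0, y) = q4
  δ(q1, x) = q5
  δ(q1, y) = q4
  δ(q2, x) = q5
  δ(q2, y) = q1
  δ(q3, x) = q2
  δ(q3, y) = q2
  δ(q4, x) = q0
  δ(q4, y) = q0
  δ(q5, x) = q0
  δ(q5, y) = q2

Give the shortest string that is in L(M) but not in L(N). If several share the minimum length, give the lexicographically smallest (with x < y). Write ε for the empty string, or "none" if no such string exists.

The string xxy is accepted by M but not by N.
No shorter string lies in the difference, and xxy is the lexicographically first length-3 string in L(M) \ L(N).

xxy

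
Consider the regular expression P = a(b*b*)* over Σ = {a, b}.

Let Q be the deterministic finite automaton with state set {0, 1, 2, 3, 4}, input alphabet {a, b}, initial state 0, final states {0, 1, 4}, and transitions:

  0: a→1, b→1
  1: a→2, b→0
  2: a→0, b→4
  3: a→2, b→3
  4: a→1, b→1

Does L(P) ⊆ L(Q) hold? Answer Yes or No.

Yes

Converting the expression P to a DFA (subset construction, then merging equivalent states) gives the minimal DFA with states {p0, p1, p2}, start state p0, accepting states {p1} and transitions p0: a→p1, b→p2; p1: a→p2, b→p1; p2: a→p2, b→p2.
Exploring the product automaton P × Q from the start pair (p0, 0), following both machines on each input symbol, reaches 7 state pairs: (p0, 0), (p1, 1), (p2, 1), (p2, 2), (p1, 0), (p2, 0), (p2, 4).
P accepts in {p1} and Q accepts in {0, 1, 4}. The reachable pairs whose P-component is accepting are (p1, 1), (p1, 0); in each of them the Q-component is accepting too, so the product for L(P) \ L(Q) (P-component accepting, Q-component rejecting) has no reachable accepting pair and the difference is empty.
Hence every string in L(P) is also in L(Q).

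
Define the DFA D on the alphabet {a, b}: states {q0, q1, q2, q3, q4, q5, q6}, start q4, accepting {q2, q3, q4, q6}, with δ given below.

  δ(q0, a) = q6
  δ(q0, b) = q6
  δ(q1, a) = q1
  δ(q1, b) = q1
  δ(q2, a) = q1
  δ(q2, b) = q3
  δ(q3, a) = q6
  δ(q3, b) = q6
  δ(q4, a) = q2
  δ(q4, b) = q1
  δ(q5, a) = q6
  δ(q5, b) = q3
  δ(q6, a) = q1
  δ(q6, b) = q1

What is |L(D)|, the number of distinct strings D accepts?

The useful subgraph on states {q2, q3, q4, q6} is acyclic, so L(D) is finite; the longest accepting path visits 4 useful states, giving maximum string length 3.
Counting accepting paths from q4 by length: 1 of length 0, 1 of length 1, 1 of length 2, 2 of length 3. Total 5.

5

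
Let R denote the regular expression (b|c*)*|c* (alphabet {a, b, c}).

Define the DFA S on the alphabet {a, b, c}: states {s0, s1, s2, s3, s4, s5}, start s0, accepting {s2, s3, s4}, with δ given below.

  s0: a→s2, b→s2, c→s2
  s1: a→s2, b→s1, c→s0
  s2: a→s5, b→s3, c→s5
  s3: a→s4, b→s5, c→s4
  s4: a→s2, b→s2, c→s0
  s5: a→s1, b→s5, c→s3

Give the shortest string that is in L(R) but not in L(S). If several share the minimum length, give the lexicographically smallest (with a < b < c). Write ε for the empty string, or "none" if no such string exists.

ε

The empty string ε is accepted by R but not by S.
Since ε is the unique shortest string, it is the required witness.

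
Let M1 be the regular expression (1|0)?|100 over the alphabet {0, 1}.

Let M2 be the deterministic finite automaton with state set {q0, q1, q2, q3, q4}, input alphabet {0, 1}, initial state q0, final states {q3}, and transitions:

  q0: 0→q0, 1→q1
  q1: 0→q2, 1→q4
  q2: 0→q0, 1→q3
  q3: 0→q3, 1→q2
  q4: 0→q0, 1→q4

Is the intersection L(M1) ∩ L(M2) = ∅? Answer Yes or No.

Yes

Converting the expression M1 to a DFA (subset construction, then merging equivalent states) gives the minimal DFA with states {r0, r1, r2, r3, r4}, start state r0, accepting states {r0, r1, r2} and transitions r0: 0→r1, 1→r2; r1: 0→r3, 1→r3; r2: 0→r4, 1→r3; r3: 0→r3, 1→r3; r4: 0→r1, 1→r3.
Exploring the product automaton M1 × M2 from the start pair (r0, q0), following both machines on each input symbol, reaches 9 state pairs: (r0, q0), (r1, q0), (r2, q1), (r3, q0), (r3, q1), (r4, q2), (r3, q4), (r3, q2), (r3, q3).
M1 accepts in {r0, r1, r2} and M2 accepts in {q3}; no reachable pair has both components accepting, so no string drives both machines to acceptance simultaneously and L(M1) ∩ L(M2) = ∅.
So no string is accepted by both, and the intersection is empty.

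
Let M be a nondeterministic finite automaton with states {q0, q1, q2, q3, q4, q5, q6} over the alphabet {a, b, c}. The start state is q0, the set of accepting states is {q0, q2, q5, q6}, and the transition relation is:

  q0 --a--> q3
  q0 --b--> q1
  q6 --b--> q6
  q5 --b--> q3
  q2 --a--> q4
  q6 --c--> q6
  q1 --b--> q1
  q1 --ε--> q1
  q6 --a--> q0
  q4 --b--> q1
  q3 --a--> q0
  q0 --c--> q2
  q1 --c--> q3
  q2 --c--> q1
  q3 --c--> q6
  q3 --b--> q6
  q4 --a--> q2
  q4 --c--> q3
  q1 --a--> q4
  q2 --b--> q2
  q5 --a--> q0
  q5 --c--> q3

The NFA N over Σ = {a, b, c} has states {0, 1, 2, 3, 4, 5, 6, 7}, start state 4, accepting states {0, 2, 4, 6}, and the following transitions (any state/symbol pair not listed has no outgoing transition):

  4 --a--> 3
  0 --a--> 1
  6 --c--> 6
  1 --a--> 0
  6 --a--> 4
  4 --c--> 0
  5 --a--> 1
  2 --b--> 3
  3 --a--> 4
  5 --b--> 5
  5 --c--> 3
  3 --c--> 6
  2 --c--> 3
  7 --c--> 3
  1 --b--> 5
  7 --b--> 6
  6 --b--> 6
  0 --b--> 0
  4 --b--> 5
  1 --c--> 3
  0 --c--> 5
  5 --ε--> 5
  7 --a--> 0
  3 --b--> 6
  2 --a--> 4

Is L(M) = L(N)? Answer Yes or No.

Yes

Exploring the product automaton M × N from the start pair (q0, 4), following both machines on each input symbol, reaches 6 state pairs: (q0, 4), (q3, 3), (q1, 5), (q2, 0), (q6, 6), (q4, 1).
M accepts in {q0, q2, q5, q6} and N accepts in {0, 2, 4, 6}. In every reachable pair the two components are either both accepting — (q0, 4), (q2, 0), (q6, 6) — or both non-accepting, so no string is accepted by exactly one of the machines: L(M) \ L(N) and L(N) \ L(M) are both empty.
Hence every string is accepted by M iff it is accepted by N, and the two languages coincide.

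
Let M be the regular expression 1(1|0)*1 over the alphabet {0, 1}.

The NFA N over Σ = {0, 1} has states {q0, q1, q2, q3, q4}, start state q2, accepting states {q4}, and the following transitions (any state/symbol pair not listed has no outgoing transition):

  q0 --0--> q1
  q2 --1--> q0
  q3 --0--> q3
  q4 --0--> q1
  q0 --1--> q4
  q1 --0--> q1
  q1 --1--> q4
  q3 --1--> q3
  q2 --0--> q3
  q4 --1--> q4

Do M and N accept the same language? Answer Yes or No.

Converting the expression M to a DFA (subset construction, then merging equivalent states) gives the minimal DFA with states {m0, m1, m2, m3}, start state m0, accepting states {m3} and transitions m0: 0→m1, 1→m2; m1: 0→m1, 1→m1; m2: 0→m2, 1→m3; m3: 0→m2, 1→m3.
Exploring the product automaton M × N from the start pair (m0, q2), following both machines on each input symbol, reaches 5 state pairs: (m0, q2), (m1, q3), (m2, q0), (m2, q1), (m3, q4).
M accepts in {m3} and N accepts in {q4}. In every reachable pair the two components are either both accepting — (m3, q4) — or both non-accepting, so no string is accepted by exactly one of the machines: L(M) \ L(N) and L(N) \ L(M) are both empty.
Hence every string is accepted by M iff it is accepted by N, and the two languages coincide.

Yes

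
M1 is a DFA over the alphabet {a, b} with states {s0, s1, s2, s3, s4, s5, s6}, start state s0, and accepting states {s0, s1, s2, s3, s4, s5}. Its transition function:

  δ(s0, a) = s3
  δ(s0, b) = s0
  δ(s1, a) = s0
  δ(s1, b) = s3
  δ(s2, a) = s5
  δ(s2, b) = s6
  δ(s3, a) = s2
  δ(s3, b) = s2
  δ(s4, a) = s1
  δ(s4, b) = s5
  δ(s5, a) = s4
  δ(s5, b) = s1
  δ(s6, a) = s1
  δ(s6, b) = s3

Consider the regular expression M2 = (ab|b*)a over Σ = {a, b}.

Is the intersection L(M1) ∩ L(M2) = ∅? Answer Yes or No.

The string a is accepted by both M1 and M2.
Hence L(M1) ∩ L(M2) ≠ ∅.

No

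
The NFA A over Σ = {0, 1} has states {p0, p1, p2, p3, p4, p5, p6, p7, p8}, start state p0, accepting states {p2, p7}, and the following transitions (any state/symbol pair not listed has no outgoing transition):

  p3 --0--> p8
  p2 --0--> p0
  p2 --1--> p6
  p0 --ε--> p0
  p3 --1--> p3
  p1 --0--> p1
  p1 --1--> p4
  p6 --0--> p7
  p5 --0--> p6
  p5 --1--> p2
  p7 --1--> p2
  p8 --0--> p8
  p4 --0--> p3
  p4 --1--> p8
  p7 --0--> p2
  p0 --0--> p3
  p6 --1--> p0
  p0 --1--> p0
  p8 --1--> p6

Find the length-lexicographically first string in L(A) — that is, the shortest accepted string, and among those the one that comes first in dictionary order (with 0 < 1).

A breadth-first search from p0 reaches an accepting state first via the path p0 → p3 → p8 → p6 → p7 on input 0010.
No string of length < 4 is accepted (BFS exhausts all shorter strings without reaching an accepting state), and 0010 is the lexicographically least accepting string of length 4.

0010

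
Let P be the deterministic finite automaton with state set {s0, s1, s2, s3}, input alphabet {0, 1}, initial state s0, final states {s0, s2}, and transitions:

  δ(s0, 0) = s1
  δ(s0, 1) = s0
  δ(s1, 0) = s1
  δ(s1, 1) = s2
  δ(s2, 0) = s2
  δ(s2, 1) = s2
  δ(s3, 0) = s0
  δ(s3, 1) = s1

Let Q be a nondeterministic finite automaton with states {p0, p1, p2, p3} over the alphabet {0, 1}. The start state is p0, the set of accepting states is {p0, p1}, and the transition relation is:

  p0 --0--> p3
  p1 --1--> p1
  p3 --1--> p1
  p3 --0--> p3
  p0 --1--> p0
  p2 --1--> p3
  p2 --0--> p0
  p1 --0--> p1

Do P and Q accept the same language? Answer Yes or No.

Exploring the product automaton P × Q from the start pair (s0, p0), following both machines on each input symbol, reaches 3 state pairs: (s0, p0), (s1, p3), (s2, p1).
P accepts in {s0, s2} and Q accepts in {p0, p1}. In every reachable pair the two components are either both accepting — (s0, p0), (s2, p1) — or both non-accepting, so no string is accepted by exactly one of the machines: L(P) \ L(Q) and L(Q) \ L(P) are both empty.
Hence every string is accepted by P iff it is accepted by Q, and the two languages coincide.

Yes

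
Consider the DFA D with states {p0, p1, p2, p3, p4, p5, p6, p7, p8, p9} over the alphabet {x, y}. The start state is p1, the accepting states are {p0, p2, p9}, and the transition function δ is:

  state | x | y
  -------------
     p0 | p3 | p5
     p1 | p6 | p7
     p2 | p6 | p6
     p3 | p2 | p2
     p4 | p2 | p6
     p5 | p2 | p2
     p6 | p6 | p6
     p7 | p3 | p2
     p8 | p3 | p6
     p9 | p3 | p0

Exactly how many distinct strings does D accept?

3

The useful subgraph on states {p1, p2, p3, p7} is acyclic, so L(D) is finite; the longest accepting path visits 4 useful states, giving maximum string length 3.
Counting accepting paths from p1 by length: 1 of length 2, 2 of length 3. Total 3.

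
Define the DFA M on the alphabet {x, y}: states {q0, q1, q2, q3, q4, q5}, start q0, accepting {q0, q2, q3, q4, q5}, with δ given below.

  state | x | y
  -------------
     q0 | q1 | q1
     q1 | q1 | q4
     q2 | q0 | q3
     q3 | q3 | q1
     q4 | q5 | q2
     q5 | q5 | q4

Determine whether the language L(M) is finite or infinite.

infinite

State q1 is reachable from the start and can reach an accepting state, and it lies on the cycle q1 → q1.
Traversing that cycle any number of times yields accepted strings of unbounded length, so the language is infinite.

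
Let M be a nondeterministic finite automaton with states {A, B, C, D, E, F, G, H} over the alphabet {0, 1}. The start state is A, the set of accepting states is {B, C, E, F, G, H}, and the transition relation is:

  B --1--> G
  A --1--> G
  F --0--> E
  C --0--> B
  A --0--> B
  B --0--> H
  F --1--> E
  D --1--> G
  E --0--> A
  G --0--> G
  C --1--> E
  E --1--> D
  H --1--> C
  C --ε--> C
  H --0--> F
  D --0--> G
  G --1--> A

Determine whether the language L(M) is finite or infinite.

infinite

State A is reachable from the start and can reach an accepting state, and it lies on the cycle A → B → G → A.
Traversing that cycle any number of times yields accepted strings of unbounded length, so the language is infinite.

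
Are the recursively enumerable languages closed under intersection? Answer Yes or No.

Yes

Run the recogniser for L₁; if it accepts, run the recogniser for L₂ and accept if that accepts too. If either runs forever the input is never accepted, which is all a recogniser needs.
So the recursively enumerable languages are closed under intersection.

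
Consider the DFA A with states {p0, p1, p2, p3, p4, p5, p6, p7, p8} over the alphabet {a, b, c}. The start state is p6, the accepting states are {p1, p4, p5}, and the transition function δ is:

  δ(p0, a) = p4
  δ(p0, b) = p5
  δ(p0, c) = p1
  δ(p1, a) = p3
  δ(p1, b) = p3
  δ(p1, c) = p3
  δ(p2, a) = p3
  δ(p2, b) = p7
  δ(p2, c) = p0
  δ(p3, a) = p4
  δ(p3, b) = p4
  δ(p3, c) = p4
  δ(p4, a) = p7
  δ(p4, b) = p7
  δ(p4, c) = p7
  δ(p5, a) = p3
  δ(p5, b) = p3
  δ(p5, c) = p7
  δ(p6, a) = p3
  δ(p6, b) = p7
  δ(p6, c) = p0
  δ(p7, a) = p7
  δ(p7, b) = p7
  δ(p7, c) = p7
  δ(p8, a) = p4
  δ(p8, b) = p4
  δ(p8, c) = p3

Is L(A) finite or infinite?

The useful states (reachable from p6 and able to reach an accepting state) are {p0, p1, p3, p4, p5, p6}.
Restricted to these states the transition graph has no cycle, so every accepting path has bounded length and L is finite.

finite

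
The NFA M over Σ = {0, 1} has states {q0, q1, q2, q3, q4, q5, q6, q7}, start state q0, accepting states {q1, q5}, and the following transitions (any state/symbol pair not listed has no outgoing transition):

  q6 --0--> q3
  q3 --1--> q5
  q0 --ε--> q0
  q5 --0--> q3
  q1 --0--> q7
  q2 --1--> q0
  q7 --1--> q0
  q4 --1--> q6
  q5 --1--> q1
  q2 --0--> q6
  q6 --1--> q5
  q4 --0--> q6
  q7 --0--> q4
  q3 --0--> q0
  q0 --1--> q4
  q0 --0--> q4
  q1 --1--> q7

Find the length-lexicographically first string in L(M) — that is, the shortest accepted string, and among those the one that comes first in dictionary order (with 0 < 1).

A breadth-first search from q0 reaches an accepting state first via the path q0 → q4 → q6 → q5 on input 001.
No string of length < 3 is accepted (BFS exhausts all shorter strings without reaching an accepting state), and 001 is the lexicographically least accepting string of length 3.

001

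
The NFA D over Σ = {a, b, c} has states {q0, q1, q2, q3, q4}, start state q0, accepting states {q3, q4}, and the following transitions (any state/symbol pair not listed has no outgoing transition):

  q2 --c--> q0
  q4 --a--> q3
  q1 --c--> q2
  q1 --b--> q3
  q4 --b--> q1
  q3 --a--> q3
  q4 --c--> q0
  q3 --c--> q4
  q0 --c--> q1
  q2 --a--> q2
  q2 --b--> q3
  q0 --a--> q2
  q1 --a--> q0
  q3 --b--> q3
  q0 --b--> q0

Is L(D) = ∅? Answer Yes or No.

The string ab is accepted: the run q0 → q2 → q3 ends in the accepting state q3.
Since at least one string is accepted, L(D) is not empty.

No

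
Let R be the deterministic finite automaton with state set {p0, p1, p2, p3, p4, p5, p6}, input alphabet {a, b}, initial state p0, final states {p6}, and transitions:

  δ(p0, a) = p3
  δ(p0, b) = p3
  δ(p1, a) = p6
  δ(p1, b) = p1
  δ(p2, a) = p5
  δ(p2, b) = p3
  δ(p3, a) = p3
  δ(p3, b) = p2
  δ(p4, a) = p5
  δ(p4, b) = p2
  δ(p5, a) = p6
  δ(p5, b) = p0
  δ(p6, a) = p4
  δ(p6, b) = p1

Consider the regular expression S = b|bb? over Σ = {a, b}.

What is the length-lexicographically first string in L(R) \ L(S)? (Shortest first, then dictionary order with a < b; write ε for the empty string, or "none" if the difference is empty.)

abaa

The string abaa is accepted by R but not by S.
No shorter string lies in the difference, and abaa is the lexicographically first length-4 string in L(R) \ L(S).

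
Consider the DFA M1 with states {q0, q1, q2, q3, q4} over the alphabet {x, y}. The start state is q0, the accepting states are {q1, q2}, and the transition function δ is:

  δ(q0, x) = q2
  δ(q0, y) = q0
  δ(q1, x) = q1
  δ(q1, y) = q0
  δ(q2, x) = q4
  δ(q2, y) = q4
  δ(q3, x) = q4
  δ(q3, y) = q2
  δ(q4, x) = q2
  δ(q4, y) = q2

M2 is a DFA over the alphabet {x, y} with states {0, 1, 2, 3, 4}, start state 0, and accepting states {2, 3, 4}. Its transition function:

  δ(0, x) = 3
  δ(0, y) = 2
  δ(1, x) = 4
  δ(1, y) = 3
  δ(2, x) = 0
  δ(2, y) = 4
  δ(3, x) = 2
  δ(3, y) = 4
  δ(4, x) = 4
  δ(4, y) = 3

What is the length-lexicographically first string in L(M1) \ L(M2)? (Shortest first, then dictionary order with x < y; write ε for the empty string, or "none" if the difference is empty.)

The string yx is accepted by M1 but not by M2.
No shorter string lies in the difference, and yx is the lexicographically first length-2 string in L(M1) \ L(M2).

yx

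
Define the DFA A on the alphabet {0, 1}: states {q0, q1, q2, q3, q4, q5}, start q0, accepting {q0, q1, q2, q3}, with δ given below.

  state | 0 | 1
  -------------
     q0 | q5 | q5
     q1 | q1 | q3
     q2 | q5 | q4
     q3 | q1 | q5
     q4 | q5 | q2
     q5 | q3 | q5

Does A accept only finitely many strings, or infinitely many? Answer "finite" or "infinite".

State q1 is reachable from the start and can reach an accepting state, and it lies on the cycle q1 → q1.
Traversing that cycle any number of times yields accepted strings of unbounded length, so the language is infinite.

infinite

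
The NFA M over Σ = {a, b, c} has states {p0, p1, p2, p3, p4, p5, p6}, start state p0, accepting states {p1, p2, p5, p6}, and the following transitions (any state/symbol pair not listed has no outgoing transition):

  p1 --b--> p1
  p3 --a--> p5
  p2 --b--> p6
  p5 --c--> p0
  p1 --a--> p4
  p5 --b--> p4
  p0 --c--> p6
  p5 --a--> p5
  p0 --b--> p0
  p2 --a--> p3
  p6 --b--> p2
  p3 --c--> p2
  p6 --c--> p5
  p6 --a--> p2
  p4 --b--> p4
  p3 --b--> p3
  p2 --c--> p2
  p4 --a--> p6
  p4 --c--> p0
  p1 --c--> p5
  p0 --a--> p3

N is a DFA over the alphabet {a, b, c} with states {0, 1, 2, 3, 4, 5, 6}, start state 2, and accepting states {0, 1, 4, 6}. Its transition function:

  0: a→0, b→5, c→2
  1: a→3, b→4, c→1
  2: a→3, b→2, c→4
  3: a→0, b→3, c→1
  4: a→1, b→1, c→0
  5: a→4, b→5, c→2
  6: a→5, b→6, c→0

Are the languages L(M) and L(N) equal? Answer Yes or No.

Exploring the product automaton M × N from the start pair (p0, 2), following both machines on each input symbol, reaches 6 state pairs: (p0, 2), (p3, 3), (p6, 4), (p5, 0), (p2, 1), (p4, 5).
M accepts in {p1, p2, p5, p6} and N accepts in {0, 1, 4, 6}. In every reachable pair the two components are either both accepting — (p6, 4), (p5, 0), (p2, 1) — or both non-accepting, so no string is accepted by exactly one of the machines: L(M) \ L(N) and L(N) \ L(M) are both empty.
Hence every string is accepted by M iff it is accepted by N, and the two languages coincide.

Yes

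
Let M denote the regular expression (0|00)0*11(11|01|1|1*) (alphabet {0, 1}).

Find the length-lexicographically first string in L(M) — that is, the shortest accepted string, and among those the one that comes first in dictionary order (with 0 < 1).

011

By inspection of the expression, no string of length less than 3 matches, and 011 is the lexicographically first match of length 3.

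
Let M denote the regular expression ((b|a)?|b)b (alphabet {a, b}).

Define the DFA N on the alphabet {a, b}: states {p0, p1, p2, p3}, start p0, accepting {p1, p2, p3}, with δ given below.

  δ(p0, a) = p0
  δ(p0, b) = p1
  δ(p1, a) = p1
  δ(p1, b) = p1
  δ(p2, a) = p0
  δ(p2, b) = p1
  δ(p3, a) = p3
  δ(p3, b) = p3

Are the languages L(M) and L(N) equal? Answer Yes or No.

The string ba is accepted by N but rejected by M.
So L(M) ≠ L(N).

No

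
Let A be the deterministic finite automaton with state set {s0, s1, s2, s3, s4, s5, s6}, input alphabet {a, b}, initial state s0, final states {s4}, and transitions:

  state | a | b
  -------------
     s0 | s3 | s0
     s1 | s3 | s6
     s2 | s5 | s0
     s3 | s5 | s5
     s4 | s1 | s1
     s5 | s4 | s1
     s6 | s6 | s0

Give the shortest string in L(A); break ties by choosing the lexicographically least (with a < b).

A breadth-first search from s0 reaches an accepting state first via the path s0 → s3 → s5 → s4 on input aaa.
No string of length < 3 is accepted (BFS exhausts all shorter strings without reaching an accepting state), and aaa is the lexicographically least accepting string of length 3.

aaa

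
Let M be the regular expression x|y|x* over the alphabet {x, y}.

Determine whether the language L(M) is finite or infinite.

The expression contains a Kleene star applied to a subexpression that matches at least one nonempty string, so it matches strings of unbounded length.
Hence L(M) is infinite.

infinite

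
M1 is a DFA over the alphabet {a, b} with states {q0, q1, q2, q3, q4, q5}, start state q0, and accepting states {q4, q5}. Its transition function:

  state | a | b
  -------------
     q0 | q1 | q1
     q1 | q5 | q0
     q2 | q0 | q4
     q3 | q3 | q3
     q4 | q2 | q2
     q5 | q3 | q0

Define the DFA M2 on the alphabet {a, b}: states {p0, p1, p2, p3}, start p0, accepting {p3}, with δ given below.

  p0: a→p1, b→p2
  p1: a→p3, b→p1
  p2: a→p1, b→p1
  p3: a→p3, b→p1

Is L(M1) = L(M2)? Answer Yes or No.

The string ba is accepted by M1 but rejected by M2.
So L(M1) ≠ L(M2).

No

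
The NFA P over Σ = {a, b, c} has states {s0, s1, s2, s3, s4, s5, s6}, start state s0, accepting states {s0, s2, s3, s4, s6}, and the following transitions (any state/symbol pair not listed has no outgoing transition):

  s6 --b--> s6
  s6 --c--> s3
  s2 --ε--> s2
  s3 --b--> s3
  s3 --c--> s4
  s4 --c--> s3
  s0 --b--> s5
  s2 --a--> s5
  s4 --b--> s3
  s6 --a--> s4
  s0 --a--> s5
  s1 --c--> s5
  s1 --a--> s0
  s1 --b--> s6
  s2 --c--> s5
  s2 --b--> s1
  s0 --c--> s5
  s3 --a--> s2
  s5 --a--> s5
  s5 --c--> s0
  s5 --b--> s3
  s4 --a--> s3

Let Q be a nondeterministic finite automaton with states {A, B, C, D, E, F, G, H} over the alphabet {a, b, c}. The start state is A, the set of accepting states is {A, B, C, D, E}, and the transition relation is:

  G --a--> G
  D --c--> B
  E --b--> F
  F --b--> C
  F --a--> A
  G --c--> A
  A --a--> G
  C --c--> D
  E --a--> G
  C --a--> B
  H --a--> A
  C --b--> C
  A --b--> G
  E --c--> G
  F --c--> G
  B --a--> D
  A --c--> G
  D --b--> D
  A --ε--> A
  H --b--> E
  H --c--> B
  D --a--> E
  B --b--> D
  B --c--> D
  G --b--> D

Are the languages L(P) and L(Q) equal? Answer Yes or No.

Yes

Exploring the product automaton P × Q from the start pair (s0, A), following both machines on each input symbol, reaches 7 state pairs: (s0, A), (s5, G), (s3, D), (s2, E), (s4, B), (s1, F), (s6, C).
P accepts in {s0, s2, s3, s4, s6} and Q accepts in {A, B, C, D, E}. In every reachable pair the two components are either both accepting — (s0, A), (s3, D), (s2, E), (s4, B), (s6, C) — or both non-accepting, so no string is accepted by exactly one of the machines: L(P) \ L(Q) and L(Q) \ L(P) are both empty.
Hence every string is accepted by P iff it is accepted by Q, and the two languages coincide.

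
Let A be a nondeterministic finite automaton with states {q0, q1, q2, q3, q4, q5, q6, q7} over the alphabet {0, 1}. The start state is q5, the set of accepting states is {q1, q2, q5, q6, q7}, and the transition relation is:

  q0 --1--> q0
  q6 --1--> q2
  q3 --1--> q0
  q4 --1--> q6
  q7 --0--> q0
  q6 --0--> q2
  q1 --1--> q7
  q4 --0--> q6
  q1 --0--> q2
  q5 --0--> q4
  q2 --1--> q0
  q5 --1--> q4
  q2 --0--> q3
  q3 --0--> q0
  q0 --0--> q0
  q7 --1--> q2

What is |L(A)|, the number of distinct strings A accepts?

13

The useful subgraph on states {q2, q4, q5, q6} is acyclic, so L(A) is finite; the longest accepting path visits 4 useful states, giving maximum string length 3.
Counting accepting paths from q5 by length: 1 of length 0, 4 of length 2, 8 of length 3. Total 13.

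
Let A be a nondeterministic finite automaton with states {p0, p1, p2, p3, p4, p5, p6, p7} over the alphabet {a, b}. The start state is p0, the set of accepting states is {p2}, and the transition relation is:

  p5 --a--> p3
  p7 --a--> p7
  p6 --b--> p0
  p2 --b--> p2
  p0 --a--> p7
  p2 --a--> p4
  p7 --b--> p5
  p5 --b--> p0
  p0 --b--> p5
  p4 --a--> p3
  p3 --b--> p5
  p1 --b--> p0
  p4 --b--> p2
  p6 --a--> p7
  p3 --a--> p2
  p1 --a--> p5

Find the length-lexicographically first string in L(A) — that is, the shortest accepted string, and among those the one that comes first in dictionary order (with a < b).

A breadth-first search from p0 reaches an accepting state first via the path p0 → p5 → p3 → p2 on input baa.
No string of length < 3 is accepted (BFS exhausts all shorter strings without reaching an accepting state), and baa is the lexicographically least accepting string of length 3.

baa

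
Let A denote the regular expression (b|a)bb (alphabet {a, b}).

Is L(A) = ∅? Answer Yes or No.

No

The string abb matches the expression, so it belongs to L(A).
Since L(A) contains at least one string, it is not empty.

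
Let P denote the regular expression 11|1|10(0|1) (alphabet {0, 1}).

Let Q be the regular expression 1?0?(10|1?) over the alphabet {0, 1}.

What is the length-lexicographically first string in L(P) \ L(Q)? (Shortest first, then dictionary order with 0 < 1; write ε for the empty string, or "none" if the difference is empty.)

100

The string 100 is accepted by P but not by Q.
No shorter string lies in the difference, and 100 is the lexicographically first length-3 string in L(P) \ L(Q).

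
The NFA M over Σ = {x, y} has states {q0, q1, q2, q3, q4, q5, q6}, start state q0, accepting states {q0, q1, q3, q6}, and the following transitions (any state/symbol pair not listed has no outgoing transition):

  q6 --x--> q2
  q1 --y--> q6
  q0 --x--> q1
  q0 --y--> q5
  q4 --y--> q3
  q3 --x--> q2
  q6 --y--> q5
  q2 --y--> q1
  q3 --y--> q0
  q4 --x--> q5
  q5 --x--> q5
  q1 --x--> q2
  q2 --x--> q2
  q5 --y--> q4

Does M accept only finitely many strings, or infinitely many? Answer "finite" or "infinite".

State q1 is reachable from the start and can reach an accepting state, and it lies on the cycle q1 → q2 → q1.
Traversing that cycle any number of times yields accepted strings of unbounded length, so the language is infinite.

infinite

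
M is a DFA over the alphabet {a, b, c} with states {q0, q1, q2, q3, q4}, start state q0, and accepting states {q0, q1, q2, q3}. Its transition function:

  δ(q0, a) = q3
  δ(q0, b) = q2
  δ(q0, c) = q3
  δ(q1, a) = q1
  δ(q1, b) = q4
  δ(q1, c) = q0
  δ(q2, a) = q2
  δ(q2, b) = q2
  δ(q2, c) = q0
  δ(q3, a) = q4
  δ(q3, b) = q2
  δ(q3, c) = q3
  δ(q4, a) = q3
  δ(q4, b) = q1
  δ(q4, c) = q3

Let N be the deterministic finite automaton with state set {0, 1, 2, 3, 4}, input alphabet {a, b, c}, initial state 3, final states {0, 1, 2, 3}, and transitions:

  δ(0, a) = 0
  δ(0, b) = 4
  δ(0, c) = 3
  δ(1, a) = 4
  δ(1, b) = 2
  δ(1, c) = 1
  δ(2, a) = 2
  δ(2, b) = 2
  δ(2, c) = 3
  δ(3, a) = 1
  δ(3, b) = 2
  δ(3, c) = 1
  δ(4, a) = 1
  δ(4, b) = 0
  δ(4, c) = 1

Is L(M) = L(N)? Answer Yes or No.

Exploring the product automaton M × N from the start pair (q0, 3), following both machines on each input symbol, reaches 5 state pairs: (q0, 3), (q3, 1), (q2, 2), (q4, 4), (q1, 0).
M accepts in {q0, q1, q2, q3} and N accepts in {0, 1, 2, 3}. In every reachable pair the two components are either both accepting — (q0, 3), (q3, 1), (q2, 2), (q1, 0) — or both non-accepting, so no string is accepted by exactly one of the machines: L(M) \ L(N) and L(N) \ L(M) are both empty.
Hence every string is accepted by M iff it is accepted by N, and the two languages coincide.

Yes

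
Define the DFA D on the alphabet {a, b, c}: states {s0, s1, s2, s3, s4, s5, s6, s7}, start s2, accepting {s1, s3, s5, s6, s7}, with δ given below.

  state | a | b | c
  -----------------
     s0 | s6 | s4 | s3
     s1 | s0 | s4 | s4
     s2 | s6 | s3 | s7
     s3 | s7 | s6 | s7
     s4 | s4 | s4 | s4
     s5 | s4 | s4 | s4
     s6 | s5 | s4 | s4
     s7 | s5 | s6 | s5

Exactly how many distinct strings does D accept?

The useful subgraph on states {s2, s3, s5, s6, s7} is acyclic, so L(D) is finite; the longest accepting path visits 5 useful states, giving maximum string length 4.
Counting accepting paths from s2 by length: 3 of length 1, 7 of length 2, 8 of length 3, 2 of length 4. Total 20.

20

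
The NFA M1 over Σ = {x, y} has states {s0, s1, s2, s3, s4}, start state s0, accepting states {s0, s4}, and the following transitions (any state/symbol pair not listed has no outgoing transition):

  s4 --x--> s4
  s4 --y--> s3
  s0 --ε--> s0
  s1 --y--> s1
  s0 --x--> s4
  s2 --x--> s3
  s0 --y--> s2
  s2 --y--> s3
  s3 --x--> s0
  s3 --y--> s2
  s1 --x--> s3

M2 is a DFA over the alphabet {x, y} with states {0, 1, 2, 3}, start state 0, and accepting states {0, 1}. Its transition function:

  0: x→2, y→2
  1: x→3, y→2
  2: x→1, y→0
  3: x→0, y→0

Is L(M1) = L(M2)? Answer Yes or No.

No

The string x is accepted by M1 but rejected by M2.
So L(M1) ≠ L(M2).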